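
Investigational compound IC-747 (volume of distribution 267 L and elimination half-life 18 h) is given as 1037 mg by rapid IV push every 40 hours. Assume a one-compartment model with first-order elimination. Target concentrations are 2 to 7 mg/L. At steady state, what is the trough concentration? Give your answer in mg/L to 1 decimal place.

τ/t½ = 40/18 ≈ 2.2222, so fraction remaining f = (1/2)^(40/18) ≈ 0.2143.
Each bolus raises the concentration by D/Vd = 1037/267 ≈ 3.884 mg/L.
Steady-state trough Cmin,ss = C₀·f/(1−f) ≈ 3.884 × 0.2143/0.7857 ≈ 1.059 mg/L.
Trough 1.1 mg/L vs MEC 2 mg/L: subtherapeutic.

1.1 mg/L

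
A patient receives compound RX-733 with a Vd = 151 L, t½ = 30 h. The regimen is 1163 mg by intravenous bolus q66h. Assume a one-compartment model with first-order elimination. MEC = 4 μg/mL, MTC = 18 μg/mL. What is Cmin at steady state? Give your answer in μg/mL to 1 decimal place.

k = ln2/t½ = ln2/30 ≈ 0.023105 h⁻¹; fraction remaining f = e^(−kτ) = e^(−0.023105×66) ≈ 0.2176.
Single-dose peak C₀ = D/Vd = 1163/151 ≈ 7.702 μg/mL.
Steady-state trough Cmin,ss = C₀·f/(1−f) ≈ 7.702 × 0.2176/0.7824 ≈ 2.142 μg/mL.
Trough 2.1 μg/mL vs MEC 4 μg/mL: subtherapeutic.

2.1 μg/mL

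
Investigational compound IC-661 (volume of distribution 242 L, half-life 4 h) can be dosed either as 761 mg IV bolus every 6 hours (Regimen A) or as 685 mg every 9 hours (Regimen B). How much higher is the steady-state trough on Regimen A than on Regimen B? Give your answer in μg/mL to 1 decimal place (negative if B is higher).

Regimen A: f = (1/2)^(6/4) ≈ 0.3536; Cmin,ss = (761/242)·f/(1−f) ≈ 1.720 μg/mL.
Regimen B: f = (1/2)^(9/4) ≈ 0.2102; Cmin,ss = (685/242)·f/(1−f) ≈ 0.753 μg/mL.
Difference ≈ 1.720 − 0.753 ≈ 0.967 μg/mL.

1.0 μg/mL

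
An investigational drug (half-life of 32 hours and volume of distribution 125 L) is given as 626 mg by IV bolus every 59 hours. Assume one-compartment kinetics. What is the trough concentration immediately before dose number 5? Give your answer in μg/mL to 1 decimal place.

f = (1/2)^(τ/t½) = (1/2)^(59/32) ≈ 0.2786.
C₀ = D/Vd = 626/125 ≈ 5.008 μg/mL.
Before the 5th dose, 4 doses have been given. Superposition: Cmin = C₀·(f + f² + … + f^4).
≈ 5.008 × (0.2786 + 0.0776 + 0.0216 + 0.0060) ≈ 5.008 × 0.3838 ≈ 1.922 μg/mL.

1.9 μg/mL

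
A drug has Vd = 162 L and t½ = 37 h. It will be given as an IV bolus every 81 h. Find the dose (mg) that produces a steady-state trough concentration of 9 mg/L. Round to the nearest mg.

5191 mg

τ/t½ = 81/37 ≈ 2.1892, so f = (1/2)^(81/37) ≈ 0.219275.
Cmin,ss = (D/Vd)·f/(1−f), so D = Cmin,ss·Vd·(1−f)/f.
D = 9 × 162 × (1−f)/f ≈ 9 × 162 × 3.56048 ≈ 5191.18 mg.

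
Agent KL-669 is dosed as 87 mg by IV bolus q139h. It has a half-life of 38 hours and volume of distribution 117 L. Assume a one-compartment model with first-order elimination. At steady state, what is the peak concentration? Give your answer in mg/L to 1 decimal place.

k = ln2/t½ = ln2/38 ≈ 0.018241 h⁻¹; fraction remaining f = e^(−kτ) = e^(−0.018241×139) ≈ 0.0792.
Accumulation ratio R = 1/(1 − f) ≈ 1/0.9208 ≈ 1.0860.
Single-dose peak C₀ = D/Vd = 87/117 ≈ 0.744 mg/L.
Steady-state peak Cmax,ss = C₀·R ≈ 0.744 × 1.0860 ≈ 0.808 mg/L.

0.8 mg/L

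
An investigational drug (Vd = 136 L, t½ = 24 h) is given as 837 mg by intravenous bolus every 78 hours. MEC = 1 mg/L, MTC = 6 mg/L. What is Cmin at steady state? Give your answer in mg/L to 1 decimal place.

0.7 mg/L

Over one 78-h interval, 78/24 ≈ 3.25 half-lives elapse, leaving f ≈ 0.1051 of each dose.
Accumulation ratio R = 1/(1 − f) ≈ 1/0.8949 ≈ 1.1174.
Single-dose peak C₀ = D/Vd = 837/136 ≈ 6.154 mg/L.
Steady-state peak Cmax,ss = C₀·R ≈ 6.154 × 1.1174 ≈ 6.876 mg/L.
Steady-state trough Cmin,ss = Cmax,ss·f ≈ 6.876 × 0.1051 ≈ 0.723 mg/L.
Trough 0.7 mg/L vs MEC 1 mg/L: subtherapeutic.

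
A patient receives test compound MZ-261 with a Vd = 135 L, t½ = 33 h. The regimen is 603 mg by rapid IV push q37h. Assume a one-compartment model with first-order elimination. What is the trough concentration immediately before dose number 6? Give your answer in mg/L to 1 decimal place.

f = (1/2)^(τ/t½) = (1/2)^(37/33) ≈ 0.4597.
C₀ = D/Vd = 603/135 ≈ 4.467 mg/L.
Before the 6th dose, 5 doses have been given. Superposition: Cmin = C₀·(f + f² + … + f^5).
≈ 4.467 × (0.4597 + 0.2113 + 0.0971 + 0.0447 + 0.0205) ≈ 4.467 × 0.8333 ≈ 3.722 mg/L.

3.7 mg/L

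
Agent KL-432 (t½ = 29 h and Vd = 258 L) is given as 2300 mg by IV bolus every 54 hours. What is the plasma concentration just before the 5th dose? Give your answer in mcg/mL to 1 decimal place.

3.4 mcg/mL

f = (1/2)^(τ/t½) = (1/2)^(54/29) ≈ 0.2751.
C₀ = D/Vd = 2300/258 ≈ 8.915 mcg/mL.
Before the 5th dose, 4 doses have been given. Superposition: Cmin = C₀·(f + f² + … + f^4).
≈ 8.915 × (0.2751 + 0.0757 + 0.0208 + 0.0057) ≈ 8.915 × 0.3773 ≈ 3.364 mcg/mL.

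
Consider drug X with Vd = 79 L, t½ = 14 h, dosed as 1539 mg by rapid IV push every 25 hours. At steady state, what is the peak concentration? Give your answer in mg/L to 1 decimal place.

27.4 mg/L

τ/t½ = 25/14 ≈ 1.7857, so fraction remaining f = (1/2)^(25/14) ≈ 0.2900.
At steady state, accumulation factor R = 1/(1 − e^(−kτ)) ≈ 1.4085.
Each bolus raises the concentration by D/Vd = 1539/79 ≈ 19.481 mg/L.
Cmax,ss = C₀/(1 − f) ≈ 19.481/0.7100 ≈ 27.438 mg/L.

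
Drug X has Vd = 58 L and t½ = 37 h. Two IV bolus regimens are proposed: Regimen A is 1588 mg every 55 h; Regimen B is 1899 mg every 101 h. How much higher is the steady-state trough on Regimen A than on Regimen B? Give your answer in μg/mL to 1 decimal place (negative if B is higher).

Regimen A: f = (1/2)^(55/37) ≈ 0.3569; Cmin,ss = (1588/58)·f/(1−f) ≈ 15.195 μg/mL.
Regimen B: f = (1/2)^(101/37) ≈ 0.1508; Cmin,ss = (1899/58)·f/(1−f) ≈ 5.814 μg/mL.
Difference ≈ 15.195 − 5.814 ≈ 9.381 μg/mL.

9.4 μg/mL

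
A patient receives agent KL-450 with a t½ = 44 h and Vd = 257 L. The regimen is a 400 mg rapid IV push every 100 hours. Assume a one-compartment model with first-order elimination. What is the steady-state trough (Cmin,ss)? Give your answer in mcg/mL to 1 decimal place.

Over one 100-h interval, 100/44 ≈ 2.2727 half-lives elapse, leaving f ≈ 0.2069 of each dose.
Each bolus raises the concentration by D/Vd = 400/257 ≈ 1.556 mcg/mL.
Steady-state trough Cmin,ss = C₀·f/(1−f) ≈ 1.556 × 0.2069/0.7931 ≈ 0.406 mcg/mL.

0.4 mcg/mL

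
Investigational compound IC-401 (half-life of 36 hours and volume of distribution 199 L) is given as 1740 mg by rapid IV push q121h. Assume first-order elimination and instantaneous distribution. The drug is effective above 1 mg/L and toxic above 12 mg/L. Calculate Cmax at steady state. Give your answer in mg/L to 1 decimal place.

τ/t½ = 121/36 ≈ 3.3611, so fraction remaining f = (1/2)^(121/36) ≈ 0.0973.
At steady state, accumulation factor R = 1/(1 − e^(−kτ)) ≈ 1.1078.
Single-dose peak C₀ = D/Vd = 1740/199 ≈ 8.744 mg/L.
Steady-state peak Cmax,ss = C₀·R ≈ 8.744 × 1.1078 ≈ 9.687 mg/L.
Peak 9.7 mg/L vs MTC 12 mg/L: below toxic threshold.

9.7 mg/L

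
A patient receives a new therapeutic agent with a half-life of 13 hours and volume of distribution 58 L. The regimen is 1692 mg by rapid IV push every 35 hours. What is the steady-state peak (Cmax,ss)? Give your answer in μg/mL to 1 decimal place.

Over one 35-h interval, 35/13 ≈ 2.6923 half-lives elapse, leaving f ≈ 0.1547 of each dose.
At steady state, accumulation factor R = 1/(1 − e^(−kτ)) ≈ 1.1830.
Single-dose peak C₀ = D/Vd = 1692/58 ≈ 29.172 μg/mL.
Cmax,ss = C₀/(1 − f) ≈ 29.172/0.8453 ≈ 34.511 μg/mL.

34.5 μg/mL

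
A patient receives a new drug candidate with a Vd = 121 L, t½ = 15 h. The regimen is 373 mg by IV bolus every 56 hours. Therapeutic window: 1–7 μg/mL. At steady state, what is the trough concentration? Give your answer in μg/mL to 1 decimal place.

0.3 μg/mL

τ/t½ = 56/15 ≈ 3.7333, so fraction remaining f = (1/2)^(56/15) ≈ 0.0752.
Accumulation ratio R = 1/(1 − f) ≈ 1/0.9248 ≈ 1.0813.
Single-dose peak C₀ = D/Vd = 373/121 ≈ 3.083 μg/mL.
Cmax,ss = C₀/(1 − f) ≈ 3.083/0.9248 ≈ 3.334 μg/mL.
One interval later, Cmin,ss = Cmax,ss·e^(−kτ) ≈ 3.334 × 0.0752 ≈ 0.251 μg/mL.
Trough 0.3 μg/mL vs MEC 1 μg/mL: subtherapeutic.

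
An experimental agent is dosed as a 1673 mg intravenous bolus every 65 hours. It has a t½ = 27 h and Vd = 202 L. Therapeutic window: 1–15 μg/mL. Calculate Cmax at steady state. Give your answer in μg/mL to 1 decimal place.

k = ln2/t½ = ln2/27 ≈ 0.025672 h⁻¹; fraction remaining f = e^(−kτ) = e^(−0.025672×65) ≈ 0.1885.
Accumulation ratio R = 1/(1 − f) ≈ 1/0.8115 ≈ 1.2323.
Single-dose peak C₀ = D/Vd = 1673/202 ≈ 8.282 μg/mL.
Steady-state peak Cmax,ss = C₀·R ≈ 8.282 × 1.2323 ≈ 10.206 μg/mL.
Peak 10.2 μg/mL vs MTC 15 μg/mL: below toxic threshold.

10.2 μg/mL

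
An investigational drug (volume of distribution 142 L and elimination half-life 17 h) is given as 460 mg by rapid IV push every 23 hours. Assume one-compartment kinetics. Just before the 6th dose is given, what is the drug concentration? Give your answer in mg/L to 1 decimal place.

f = (1/2)^(τ/t½) = (1/2)^(23/17) ≈ 0.3915.
C₀ = D/Vd = 460/142 ≈ 3.239 mg/L.
Before the 6th dose, 5 doses have been given. Superposition: Cmin = C₀·(f + f² + … + f^5).
≈ 3.239 × (0.3915 + 0.1533 + 0.0600 + 0.0235 + 0.0092) ≈ 3.239 × 0.6375 ≈ 2.065 mg/L.

2.1 mg/L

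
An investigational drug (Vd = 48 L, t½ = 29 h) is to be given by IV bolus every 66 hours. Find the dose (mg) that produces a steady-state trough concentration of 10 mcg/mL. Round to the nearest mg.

τ/t½ = 66/29 ≈ 2.2759, so f = (1/2)^(66/29) ≈ 0.206489.
Cmin,ss = (D/Vd)·f/(1−f), so D = Cmin,ss·Vd·(1−f)/f.
D = 10 × 48 × (1−f)/f ≈ 10 × 48 × 3.84287 ≈ 1844.58 mg.

1845 mg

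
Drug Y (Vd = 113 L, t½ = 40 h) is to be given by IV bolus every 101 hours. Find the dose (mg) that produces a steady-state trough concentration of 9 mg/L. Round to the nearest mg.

τ/t½ = 101/40 ≈ 2.525, so f = (1/2)^(101/40) ≈ 0.173740.
Cmin,ss = (D/Vd)·f/(1−f), so D = Cmin,ss·Vd·(1−f)/f.
D = 9 × 113 × (1−f)/f ≈ 9 × 113 × 4.75573 ≈ 4836.58 mg.

4837 mg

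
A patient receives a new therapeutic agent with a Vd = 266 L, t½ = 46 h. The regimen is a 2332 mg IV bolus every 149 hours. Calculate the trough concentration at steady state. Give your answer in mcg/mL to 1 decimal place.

1.0 mcg/mL

Over one 149-h interval, 149/46 ≈ 3.2391 half-lives elapse, leaving f ≈ 0.1059 of each dose.
Single-dose peak C₀ = D/Vd = 2332/266 ≈ 8.767 mcg/mL.
Steady-state trough Cmin,ss = C₀·f/(1−f) ≈ 8.767 × 0.1059/0.8941 ≈ 1.038 mcg/mL.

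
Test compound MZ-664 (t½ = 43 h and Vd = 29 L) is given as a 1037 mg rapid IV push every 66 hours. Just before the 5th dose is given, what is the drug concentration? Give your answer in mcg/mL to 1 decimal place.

18.6 mcg/mL

f = (1/2)^(τ/t½) = (1/2)^(66/43) ≈ 0.3451.
C₀ = D/Vd = 1037/29 ≈ 35.759 mcg/mL.
Before the 5th dose, 4 doses have been given. Superposition: Cmin = C₀·(f + f² + … + f^4).
≈ 35.759 × (0.3451 + 0.1191 + 0.0411 + 0.0142) ≈ 35.759 × 0.5195 ≈ 18.577 mcg/mL.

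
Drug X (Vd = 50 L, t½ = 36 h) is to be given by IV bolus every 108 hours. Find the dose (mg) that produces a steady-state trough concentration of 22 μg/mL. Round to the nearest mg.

7700 mg

τ/t½ = 108/36 ≈ 3, so f = (1/2)^(108/36) ≈ 0.125000.
Cmin,ss = (D/Vd)·f/(1−f), so D = Cmin,ss·Vd·(1−f)/f.
D = 22 × 50 × (1−f)/f ≈ 22 × 50 × 7.00000 ≈ 7700.00 mg.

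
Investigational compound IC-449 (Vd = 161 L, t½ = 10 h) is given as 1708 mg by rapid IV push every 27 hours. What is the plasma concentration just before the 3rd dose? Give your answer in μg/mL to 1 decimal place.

f = (1/2)^(τ/t½) = (1/2)^(27/10) ≈ 0.1539.
C₀ = D/Vd = 1708/161 ≈ 10.609 μg/mL.
Before the 3rd dose, 2 doses have been given. Superposition: Cmin = C₀·(f + f²).
≈ 10.609 × (0.1539 + 0.0237) ≈ 10.609 × 0.1776 ≈ 1.884 μg/mL.

1.9 μg/mL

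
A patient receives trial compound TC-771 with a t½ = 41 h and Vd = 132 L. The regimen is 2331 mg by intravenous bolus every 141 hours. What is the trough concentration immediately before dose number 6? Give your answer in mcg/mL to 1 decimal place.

1.8 mcg/mL

f = (1/2)^(τ/t½) = (1/2)^(141/41) ≈ 0.0922.
C₀ = D/Vd = 2331/132 ≈ 17.659 mcg/mL.
Before the 6th dose, 5 doses have been given. Superposition: Cmin = C₀·(f + f² + … + f^5).
≈ 17.659 × (0.0922 + 0.0085 + 0.0008 + 0.0001 + 0.0000) ≈ 17.659 × 0.1016 ≈ 1.794 mcg/mL.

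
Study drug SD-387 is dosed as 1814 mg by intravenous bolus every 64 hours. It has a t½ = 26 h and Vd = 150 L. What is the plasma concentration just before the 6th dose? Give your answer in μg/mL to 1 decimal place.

2.7 μg/mL

f = (1/2)^(τ/t½) = (1/2)^(64/26) ≈ 0.1816.
C₀ = D/Vd = 1814/150 ≈ 12.093 μg/mL.
Before the 6th dose, 5 doses have been given. Superposition: Cmin = C₀·(f + f² + … + f^5).
≈ 12.093 × (0.1816 + 0.0330 + 0.0060 + 0.0011 + 0.0002) ≈ 12.093 × 0.2219 ≈ 2.683 μg/mL.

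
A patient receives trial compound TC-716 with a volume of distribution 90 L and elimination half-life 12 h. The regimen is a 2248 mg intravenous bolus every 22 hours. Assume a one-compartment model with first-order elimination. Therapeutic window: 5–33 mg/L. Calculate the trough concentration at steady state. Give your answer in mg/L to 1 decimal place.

9.7 mg/L

Over one 22-h interval, 22/12 ≈ 1.8333 half-lives elapse, leaving f ≈ 0.2806 of each dose.
At steady state, accumulation factor R = 1/(1 − e^(−kτ)) ≈ 1.3900.
Each bolus raises the concentration by D/Vd = 2248/90 ≈ 24.978 mg/L.
Steady-state peak Cmax,ss = C₀·R ≈ 24.978 × 1.3900 ≈ 34.719 mg/L.
One interval later, Cmin,ss = Cmax,ss·e^(−kτ) ≈ 34.719 × 0.2806 ≈ 9.742 mg/L.
Trough 9.7 mg/L vs MEC 5 mg/L: adequate.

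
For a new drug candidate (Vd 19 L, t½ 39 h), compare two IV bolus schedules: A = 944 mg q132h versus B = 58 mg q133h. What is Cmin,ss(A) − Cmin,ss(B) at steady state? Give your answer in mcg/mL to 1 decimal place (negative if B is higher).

4.9 mcg/mL

Regimen A: f = (1/2)^(132/39) ≈ 0.0957; Cmin,ss = (944/19)·f/(1−f) ≈ 5.258 mcg/mL.
Regimen B: f = (1/2)^(133/39) ≈ 0.0941; Cmin,ss = (58/19)·f/(1−f) ≈ 0.317 mcg/mL.
Difference ≈ 5.258 − 0.317 ≈ 4.941 mcg/mL.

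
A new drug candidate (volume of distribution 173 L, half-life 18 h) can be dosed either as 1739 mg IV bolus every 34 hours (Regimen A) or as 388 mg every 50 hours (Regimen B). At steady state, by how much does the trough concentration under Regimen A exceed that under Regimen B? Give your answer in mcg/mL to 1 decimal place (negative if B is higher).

Regimen A: f = (1/2)^(34/18) ≈ 0.2700; Cmin,ss = (1739/173)·f/(1−f) ≈ 3.718 mcg/mL.
Regimen B: f = (1/2)^(50/18) ≈ 0.1458; Cmin,ss = (388/173)·f/(1−f) ≈ 0.383 mcg/mL.
Difference ≈ 3.718 − 0.383 ≈ 3.335 mcg/mL.

3.3 mcg/mL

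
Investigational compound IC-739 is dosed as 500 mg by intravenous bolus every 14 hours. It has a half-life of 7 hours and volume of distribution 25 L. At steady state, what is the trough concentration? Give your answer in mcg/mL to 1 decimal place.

The dosing interval is 2 half-lives, so f = 2^(−2) = 0.25.
At steady state, R = 1/(1 − 0.25) = 4/3.
Single-dose peak C₀ = D/Vd = 500/25 = 20 mcg/mL.
Steady-state peak Cmax,ss = C₀·R = 20 × 4/3 ≈ 26.667 mcg/mL.
Steady-state trough Cmin,ss = Cmax,ss·f ≈ 26.667 × 0.25 ≈ 6.667 mcg/mL.

6.7 mcg/mL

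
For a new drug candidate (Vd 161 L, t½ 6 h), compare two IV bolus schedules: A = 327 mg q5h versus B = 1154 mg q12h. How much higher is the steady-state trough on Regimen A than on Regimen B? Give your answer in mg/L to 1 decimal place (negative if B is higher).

Regimen A: f = (1/2)^(5/6) ≈ 0.5612; Cmin,ss = (327/161)·f/(1−f) ≈ 2.598 mg/L.
Regimen B: f = (1/2)^(12/6) ≈ 0.2500; Cmin,ss = (1154/161)·f/(1−f) ≈ 2.389 mg/L.
Difference ≈ 2.598 − 2.389 ≈ 0.209 mg/L.

0.2 mg/L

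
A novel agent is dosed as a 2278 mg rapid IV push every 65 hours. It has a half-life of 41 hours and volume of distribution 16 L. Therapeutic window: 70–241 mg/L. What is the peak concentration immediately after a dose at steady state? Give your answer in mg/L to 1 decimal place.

213.5 mg/L

τ/t½ = 65/41 ≈ 1.5854, so fraction remaining f = (1/2)^(65/41) ≈ 0.3332.
At steady state, accumulation factor R = 1/(1 − e^(−kτ)) ≈ 1.4997.
Each bolus raises the concentration by D/Vd = 2278/16 ≈ 142.375 mg/L.
Steady-state peak Cmax,ss = C₀·R ≈ 142.375 × 1.4997 ≈ 213.520 mg/L.
Peak 213.5 mg/L vs MTC 241 mg/L: below toxic threshold.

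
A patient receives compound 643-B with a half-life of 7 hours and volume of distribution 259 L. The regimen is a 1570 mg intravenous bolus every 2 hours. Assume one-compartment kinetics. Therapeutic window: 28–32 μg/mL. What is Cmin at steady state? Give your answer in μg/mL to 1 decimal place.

Over one 2-h interval, 2/7 ≈ 0.28571 half-lives elapse, leaving f ≈ 0.8203 of each dose.
Accumulation ratio R = 1/(1 − f) ≈ 1/0.1797 ≈ 5.5648.
Each bolus raises the concentration by D/Vd = 1570/259 ≈ 6.062 μg/mL.
Cmax,ss = C₀/(1 − f) ≈ 6.062/0.1797 ≈ 33.734 μg/mL.
One interval later, Cmin,ss = Cmax,ss·e^(−kτ) ≈ 33.734 × 0.8203 ≈ 27.672 μg/mL.
Trough 27.7 μg/mL vs MEC 28 μg/mL: subtherapeutic.

27.7 μg/mL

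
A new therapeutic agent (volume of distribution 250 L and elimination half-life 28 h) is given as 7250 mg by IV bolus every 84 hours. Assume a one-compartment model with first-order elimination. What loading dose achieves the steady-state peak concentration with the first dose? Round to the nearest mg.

8286 mg

f = (1/2)^(84/28) ≈ 0.125000; accumulation ratio R = 1/(1−f) ≈ 1.14286.
Loading dose to hit Cmax,ss on first dose: D_load = D_maint·R ≈ 7250 × 1.14286 ≈ 8285.74 mg.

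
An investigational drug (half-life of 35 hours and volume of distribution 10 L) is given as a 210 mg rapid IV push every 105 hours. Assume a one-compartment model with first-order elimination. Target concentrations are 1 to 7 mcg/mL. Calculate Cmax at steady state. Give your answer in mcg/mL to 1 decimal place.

τ = 105 h = 3 half-lives, so f = (1/2)^3 = 0.125.
At steady state, R = 1/(1 − 0.125) = 8/7.
Single-dose peak C₀ = D/Vd = 210/10 = 21 mcg/mL.
Steady-state peak Cmax,ss = C₀·R = 21 × 8/7 ≈ 24.000 mcg/mL.
Peak 24.0 mcg/mL vs MTC 7 mcg/mL: exceeds toxic threshold.

24.0 mcg/mL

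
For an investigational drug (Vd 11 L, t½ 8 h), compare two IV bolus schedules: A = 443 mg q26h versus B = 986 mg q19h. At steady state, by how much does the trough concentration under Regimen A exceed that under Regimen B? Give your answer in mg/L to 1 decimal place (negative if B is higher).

-16.7 mg/L

Regimen A: f = (1/2)^(26/8) ≈ 0.1051; Cmin,ss = (443/11)·f/(1−f) ≈ 4.730 mg/L.
Regimen B: f = (1/2)^(19/8) ≈ 0.1928; Cmin,ss = (986/11)·f/(1−f) ≈ 21.410 mg/L.
Difference ≈ 4.730 − 21.410 ≈ -16.680 mg/L.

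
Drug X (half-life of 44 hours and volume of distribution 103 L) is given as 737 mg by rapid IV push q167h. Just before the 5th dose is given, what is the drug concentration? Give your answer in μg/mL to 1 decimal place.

0.6 μg/mL

f = (1/2)^(τ/t½) = (1/2)^(167/44) ≈ 0.0720.
C₀ = D/Vd = 737/103 ≈ 7.155 μg/mL.
Before the 5th dose, 4 doses have been given. Superposition: Cmin = C₀·(f + f² + … + f^4).
≈ 7.155 × (0.0720 + 0.0052 + 0.0004 + 0.0000) ≈ 7.155 × 0.0776 ≈ 0.555 μg/mL.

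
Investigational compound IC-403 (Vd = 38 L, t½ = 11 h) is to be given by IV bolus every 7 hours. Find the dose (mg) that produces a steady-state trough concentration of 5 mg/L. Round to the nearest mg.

105 mg

τ/t½ = 7/11 ≈ 0.63636, so f = (1/2)^(7/11) ≈ 0.643332.
Cmin,ss = (D/Vd)·f/(1−f), so D = Cmin,ss·Vd·(1−f)/f.
D = 5 × 38 × (1−f)/f ≈ 5 × 38 × 0.55441 ≈ 105.34 mg.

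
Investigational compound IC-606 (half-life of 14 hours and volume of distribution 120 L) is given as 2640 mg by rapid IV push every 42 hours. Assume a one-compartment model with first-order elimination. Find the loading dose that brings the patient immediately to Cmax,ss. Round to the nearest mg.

3017 mg

f = (1/2)^(42/14) ≈ 0.125000; accumulation ratio R = 1/(1−f) ≈ 1.14286.
Loading dose to hit Cmax,ss on first dose: D_load = D_maint·R ≈ 2640 × 1.14286 ≈ 3017.15 mg.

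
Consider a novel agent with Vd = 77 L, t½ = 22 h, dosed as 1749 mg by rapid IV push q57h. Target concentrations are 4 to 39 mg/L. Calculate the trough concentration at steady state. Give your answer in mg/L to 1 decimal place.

τ/t½ = 57/22 ≈ 2.5909, so fraction remaining f = (1/2)^(57/22) ≈ 0.1660.
Single-dose peak C₀ = D/Vd = 1749/77 ≈ 22.714 mg/L.
Steady-state trough Cmin,ss = C₀·f/(1−f) ≈ 22.714 × 0.1660/0.8340 ≈ 4.521 mg/L.
Trough 4.5 mg/L vs MEC 4 mg/L: adequate.

4.5 mg/L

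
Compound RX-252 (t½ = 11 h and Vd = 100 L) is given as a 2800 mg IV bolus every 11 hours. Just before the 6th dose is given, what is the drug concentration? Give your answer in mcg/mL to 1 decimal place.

27.1 mcg/mL

f = (1/2)^(τ/t½) = (1/2)^(11/11) ≈ 0.5000.
C₀ = D/Vd = 2800/100 ≈ 28.000 mcg/mL.
Before the 6th dose, 5 doses have been given. Superposition: Cmin = C₀·(f + f² + … + f^5).
≈ 28.000 × (0.5000 + 0.2500 + 0.1250 + 0.0625 + 0.0313) ≈ 28.000 × 0.9688 ≈ 27.126 mcg/mL.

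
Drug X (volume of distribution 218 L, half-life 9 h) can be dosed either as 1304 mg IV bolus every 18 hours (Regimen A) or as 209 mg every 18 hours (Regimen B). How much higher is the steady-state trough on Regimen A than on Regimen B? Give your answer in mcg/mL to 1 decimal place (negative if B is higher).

Regimen A: f = (1/2)^(18/9) ≈ 0.2500; Cmin,ss = (1304/218)·f/(1−f) ≈ 1.994 mcg/mL.
Regimen B: f = (1/2)^(18/9) ≈ 0.2500; Cmin,ss = (209/218)·f/(1−f) ≈ 0.320 mcg/mL.
Difference ≈ 1.994 − 0.320 ≈ 1.674 mcg/mL.

1.7 mcg/mL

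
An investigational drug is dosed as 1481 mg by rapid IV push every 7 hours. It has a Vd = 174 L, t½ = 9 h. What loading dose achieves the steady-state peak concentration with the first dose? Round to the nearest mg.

3554 mg

f = (1/2)^(7/9) ≈ 0.583265; accumulation ratio R = 1/(1−f) ≈ 2.39961.
Loading dose to hit Cmax,ss on first dose: D_load = D_maint·R ≈ 1481 × 2.39961 ≈ 3553.82 mg.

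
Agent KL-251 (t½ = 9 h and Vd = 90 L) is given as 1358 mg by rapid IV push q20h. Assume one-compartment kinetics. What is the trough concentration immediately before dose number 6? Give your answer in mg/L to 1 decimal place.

4.1 mg/L

f = (1/2)^(τ/t½) = (1/2)^(20/9) ≈ 0.2143.
C₀ = D/Vd = 1358/90 ≈ 15.089 mg/L.
Before the 6th dose, 5 doses have been given. Superposition: Cmin = C₀·(f + f² + … + f^5).
≈ 15.089 × (0.2143 + 0.0459 + 0.0098 + 0.0021 + 0.0005) ≈ 15.089 × 0.2726 ≈ 4.113 mg/L.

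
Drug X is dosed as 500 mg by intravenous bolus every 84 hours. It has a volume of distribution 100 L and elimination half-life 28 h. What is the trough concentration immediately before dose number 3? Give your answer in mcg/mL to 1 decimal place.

f = (1/2)^(τ/t½) = (1/2)^(84/28) ≈ 0.1250.
C₀ = D/Vd = 500/100 ≈ 5.000 mcg/mL.
Before the 3rd dose, 2 doses have been given. Superposition: Cmin = C₀·(f + f²).
≈ 5.000 × (0.1250 + 0.0156) ≈ 5.000 × 0.1406 ≈ 0.703 mcg/mL.

0.7 mcg/mL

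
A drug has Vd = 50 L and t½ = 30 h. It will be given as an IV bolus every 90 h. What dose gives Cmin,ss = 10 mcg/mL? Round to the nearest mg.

τ/t½ = 90/30 ≈ 3, so f = (1/2)^(90/30) ≈ 0.125000.
Cmin,ss = (D/Vd)·f/(1−f), so D = Cmin,ss·Vd·(1−f)/f.
D = 10 × 50 × (1−f)/f ≈ 10 × 50 × 7.00000 ≈ 3500.00 mg.

3500 mg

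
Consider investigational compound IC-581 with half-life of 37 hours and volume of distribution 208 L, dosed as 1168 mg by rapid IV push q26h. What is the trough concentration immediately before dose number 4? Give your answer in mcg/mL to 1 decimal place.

6.9 mcg/mL

f = (1/2)^(τ/t½) = (1/2)^(26/37) ≈ 0.6144.
C₀ = D/Vd = 1168/208 ≈ 5.615 mcg/mL.
Before the 4th dose, 3 doses have been given. Superposition: Cmin = C₀·(f + f² + … + f^3).
≈ 5.615 × (0.6144 + 0.3775 + 0.2319) ≈ 5.615 × 1.2238 ≈ 6.872 mcg/mL.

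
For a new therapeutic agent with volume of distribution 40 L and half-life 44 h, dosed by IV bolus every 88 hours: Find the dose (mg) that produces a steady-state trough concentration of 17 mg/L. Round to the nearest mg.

2040 mg

τ/t½ = 88/44 ≈ 2, so f = (1/2)^(88/44) ≈ 0.250000.
Cmin,ss = (D/Vd)·f/(1−f), so D = Cmin,ss·Vd·(1−f)/f.
D = 17 × 40 × (1−f)/f ≈ 17 × 40 × 3.00000 ≈ 2040.00 mg.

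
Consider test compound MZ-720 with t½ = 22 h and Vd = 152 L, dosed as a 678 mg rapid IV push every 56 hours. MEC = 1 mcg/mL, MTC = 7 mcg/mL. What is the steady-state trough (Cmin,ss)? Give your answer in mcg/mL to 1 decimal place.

0.9 mcg/mL

Over one 56-h interval, 56/22 ≈ 2.5455 half-lives elapse, leaving f ≈ 0.1713 of each dose.
Accumulation ratio R = 1/(1 − f) ≈ 1/0.8287 ≈ 1.2067.
Single-dose peak C₀ = D/Vd = 678/152 ≈ 4.461 mcg/mL.
Steady-state peak Cmax,ss = C₀·R ≈ 4.461 × 1.2067 ≈ 5.383 mcg/mL.
One interval later, Cmin,ss = Cmax,ss·e^(−kτ) ≈ 5.383 × 0.1713 ≈ 0.922 mcg/mL.
Trough 0.9 mcg/mL vs MEC 1 mcg/mL: subtherapeutic.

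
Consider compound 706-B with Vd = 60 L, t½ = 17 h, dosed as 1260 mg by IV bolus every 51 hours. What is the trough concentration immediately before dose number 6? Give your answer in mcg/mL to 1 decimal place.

f = (1/2)^(τ/t½) = (1/2)^(51/17) ≈ 0.1250.
C₀ = D/Vd = 1260/60 ≈ 21.000 mcg/mL.
Before the 6th dose, 5 doses have been given. Superposition: Cmin = C₀·(f + f² + … + f^5).
≈ 21.000 × (0.1250 + 0.0156 + 0.0020 + 0.0002 + 0.0000) ≈ 21.000 × 0.1428 ≈ 2.999 mcg/mL.

3.0 mcg/mL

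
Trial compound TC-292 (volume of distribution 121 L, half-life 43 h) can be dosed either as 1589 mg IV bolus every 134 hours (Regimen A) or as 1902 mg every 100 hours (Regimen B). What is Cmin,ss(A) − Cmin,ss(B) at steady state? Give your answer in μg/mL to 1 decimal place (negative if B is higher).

-2.2 μg/mL

Regimen A: f = (1/2)^(134/43) ≈ 0.1153; Cmin,ss = (1589/121)·f/(1−f) ≈ 1.711 μg/mL.
Regimen B: f = (1/2)^(100/43) ≈ 0.1995; Cmin,ss = (1902/121)·f/(1−f) ≈ 3.917 μg/mL.
Difference ≈ 1.711 − 3.917 ≈ -2.206 μg/mL.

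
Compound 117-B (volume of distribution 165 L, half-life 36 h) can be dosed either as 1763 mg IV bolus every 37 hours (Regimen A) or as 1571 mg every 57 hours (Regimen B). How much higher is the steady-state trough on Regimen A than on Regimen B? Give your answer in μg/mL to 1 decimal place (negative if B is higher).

5.5 μg/mL

Regimen A: f = (1/2)^(37/36) ≈ 0.4905; Cmin,ss = (1763/165)·f/(1−f) ≈ 10.286 μg/mL.
Regimen B: f = (1/2)^(57/36) ≈ 0.3337; Cmin,ss = (1571/165)·f/(1−f) ≈ 4.768 μg/mL.
Difference ≈ 10.286 − 4.768 ≈ 5.518 μg/mL.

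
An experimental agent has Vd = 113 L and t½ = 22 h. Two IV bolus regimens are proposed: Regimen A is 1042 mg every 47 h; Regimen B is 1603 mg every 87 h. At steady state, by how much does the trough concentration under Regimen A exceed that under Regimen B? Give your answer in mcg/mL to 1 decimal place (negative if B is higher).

1.7 mcg/mL

Regimen A: f = (1/2)^(47/22) ≈ 0.2275; Cmin,ss = (1042/113)·f/(1−f) ≈ 2.716 mcg/mL.
Regimen B: f = (1/2)^(87/22) ≈ 0.0645; Cmin,ss = (1603/113)·f/(1−f) ≈ 0.978 mcg/mL.
Difference ≈ 2.716 − 0.978 ≈ 1.738 mcg/mL.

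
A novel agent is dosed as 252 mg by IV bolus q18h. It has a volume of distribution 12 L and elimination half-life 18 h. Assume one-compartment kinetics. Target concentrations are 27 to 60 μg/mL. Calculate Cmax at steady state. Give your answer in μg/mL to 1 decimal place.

42.0 μg/mL

τ = 18 h = 1 half-life, so f = (1/2)^1 = 0.5.
Accumulation ratio R = 1/(1 − f) = 1/0.5 = 2/1.
Single-dose peak C₀ = D/Vd = 252/12 = 21 μg/mL.
Steady-state peak Cmax,ss = C₀·R = 21 × 2/1 ≈ 42.000 μg/mL.
Peak 42.0 μg/mL vs MTC 60 μg/mL: below toxic threshold.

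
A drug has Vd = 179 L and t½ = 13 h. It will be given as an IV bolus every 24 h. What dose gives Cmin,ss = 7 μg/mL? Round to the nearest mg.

τ/t½ = 24/13 ≈ 1.8462, so f = (1/2)^(24/13) ≈ 0.278133.
Cmin,ss = (D/Vd)·f/(1−f), so D = Cmin,ss·Vd·(1−f)/f.
D = 7 × 179 × (1−f)/f ≈ 7 × 179 × 2.59540 ≈ 3252.04 mg.

3252 mg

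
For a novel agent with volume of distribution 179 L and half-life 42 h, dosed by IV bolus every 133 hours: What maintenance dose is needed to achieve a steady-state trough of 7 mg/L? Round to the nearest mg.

9999 mg

τ/t½ = 133/42 ≈ 3.1667, so f = (1/2)^(133/42) ≈ 0.111362.
Cmin,ss = (D/Vd)·f/(1−f), so D = Cmin,ss·Vd·(1−f)/f.
D = 7 × 179 × (1−f)/f ≈ 7 × 179 × 7.97972 ≈ 9998.59 mg.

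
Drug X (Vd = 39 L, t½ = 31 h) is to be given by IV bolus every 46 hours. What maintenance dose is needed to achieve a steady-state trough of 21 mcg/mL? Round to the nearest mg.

τ/t½ = 46/31 ≈ 1.4839, so f = (1/2)^(46/31) ≈ 0.357528.
Cmin,ss = (D/Vd)·f/(1−f), so D = Cmin,ss·Vd·(1−f)/f.
D = 21 × 39 × (1−f)/f ≈ 21 × 39 × 1.79698 ≈ 1471.73 mg.

1472 mg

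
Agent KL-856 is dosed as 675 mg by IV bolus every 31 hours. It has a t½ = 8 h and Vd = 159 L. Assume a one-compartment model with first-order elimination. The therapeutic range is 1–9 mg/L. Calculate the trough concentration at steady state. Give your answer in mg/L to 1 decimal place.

τ/t½ = 31/8 ≈ 3.875, so fraction remaining f = (1/2)^(31/8) ≈ 0.0682.
At steady state, accumulation factor R = 1/(1 − e^(−kτ)) ≈ 1.0732.
Single-dose peak C₀ = D/Vd = 675/159 ≈ 4.245 mg/L.
Steady-state peak Cmax,ss = C₀·R ≈ 4.245 × 1.0732 ≈ 4.556 mg/L.
One interval later, Cmin,ss = Cmax,ss·e^(−kτ) ≈ 4.556 × 0.0682 ≈ 0.311 mg/L.
Trough 0.3 mg/L vs MEC 1 mg/L: subtherapeutic.

0.3 mg/L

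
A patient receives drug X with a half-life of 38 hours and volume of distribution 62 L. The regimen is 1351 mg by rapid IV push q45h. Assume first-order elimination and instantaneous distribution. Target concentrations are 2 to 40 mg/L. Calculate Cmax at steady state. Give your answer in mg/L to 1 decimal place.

38.9 mg/L

τ/t½ = 45/38 ≈ 1.1842, so fraction remaining f = (1/2)^(45/38) ≈ 0.4401.
Accumulation ratio R = 1/(1 − f) ≈ 1/0.5599 ≈ 1.7860.
Single-dose peak C₀ = D/Vd = 1351/62 ≈ 21.790 mg/L.
Steady-state peak Cmax,ss = C₀·R ≈ 21.790 × 1.7860 ≈ 38.917 mg/L.
Peak 38.9 mg/L vs MTC 40 mg/L: below toxic threshold.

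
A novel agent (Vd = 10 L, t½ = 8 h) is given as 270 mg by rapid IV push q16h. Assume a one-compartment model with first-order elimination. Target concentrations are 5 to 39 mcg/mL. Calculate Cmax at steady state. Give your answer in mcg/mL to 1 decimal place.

The dosing interval is 2 half-lives, so f = 2^(−2) = 0.25.
At steady state, R = 1/(1 − 0.25) = 4/3.
Single-dose peak C₀ = D/Vd = 270/10 = 27 mcg/mL.
Steady-state peak Cmax,ss = C₀·R = 27 × 4/3 ≈ 36.000 mcg/mL.
Peak 36.0 mcg/mL vs MTC 39 mcg/mL: below toxic threshold.

36.0 mcg/mL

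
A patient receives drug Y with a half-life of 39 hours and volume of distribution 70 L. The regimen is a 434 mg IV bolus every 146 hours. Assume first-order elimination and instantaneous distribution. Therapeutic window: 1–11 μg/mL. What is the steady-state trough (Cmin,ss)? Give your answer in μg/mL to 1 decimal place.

Over one 146-h interval, 146/39 ≈ 3.7436 half-lives elapse, leaving f ≈ 0.0747 of each dose.
Accumulation ratio R = 1/(1 − f) ≈ 1/0.9253 ≈ 1.0807.
Single-dose peak C₀ = D/Vd = 434/70 ≈ 6.200 μg/mL.
Cmax,ss = C₀/(1 − f) ≈ 6.200/0.9253 ≈ 6.701 μg/mL.
Steady-state trough Cmin,ss = Cmax,ss·f ≈ 6.701 × 0.0747 ≈ 0.501 μg/mL.
Trough 0.5 μg/mL vs MEC 1 μg/mL: subtherapeutic.

0.5 μg/mL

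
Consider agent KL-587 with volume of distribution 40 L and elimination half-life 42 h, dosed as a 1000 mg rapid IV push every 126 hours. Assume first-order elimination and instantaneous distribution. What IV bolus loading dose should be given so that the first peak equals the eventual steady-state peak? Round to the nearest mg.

1143 mg

f = (1/2)^(126/42) ≈ 0.125000; accumulation ratio R = 1/(1−f) ≈ 1.14286.
Loading dose to hit Cmax,ss on first dose: D_load = D_maint·R ≈ 1000 × 1.14286 ≈ 1142.86 mg.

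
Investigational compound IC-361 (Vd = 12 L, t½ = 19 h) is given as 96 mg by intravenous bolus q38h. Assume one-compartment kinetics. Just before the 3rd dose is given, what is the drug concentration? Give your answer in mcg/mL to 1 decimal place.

f = (1/2)^(τ/t½) = (1/2)^(38/19) ≈ 0.2500.
C₀ = D/Vd = 96/12 ≈ 8.000 mcg/mL.
Before the 3rd dose, 2 doses have been given. Superposition: Cmin = C₀·(f + f²).
≈ 8.000 × (0.2500 + 0.0625) ≈ 8.000 × 0.3125 ≈ 2.500 mcg/mL.

2.5 mcg/mL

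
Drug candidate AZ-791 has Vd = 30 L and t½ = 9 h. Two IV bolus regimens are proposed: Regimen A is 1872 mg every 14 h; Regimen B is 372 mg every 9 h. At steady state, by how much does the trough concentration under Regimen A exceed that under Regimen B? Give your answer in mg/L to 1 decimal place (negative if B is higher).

19.8 mg/L

Regimen A: f = (1/2)^(14/9) ≈ 0.3402; Cmin,ss = (1872/30)·f/(1−f) ≈ 32.174 mg/L.
Regimen B: f = (1/2)^(9/9) ≈ 0.5000; Cmin,ss = (372/30)·f/(1−f) ≈ 12.400 mg/L.
Difference ≈ 32.174 − 12.400 ≈ 19.774 mg/L.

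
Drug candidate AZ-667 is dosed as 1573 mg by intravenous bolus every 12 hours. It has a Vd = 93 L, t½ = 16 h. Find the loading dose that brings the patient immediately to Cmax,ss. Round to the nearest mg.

f = (1/2)^(12/16) ≈ 0.594604; accumulation ratio R = 1/(1−f) ≈ 2.46672.
Loading dose to hit Cmax,ss on first dose: D_load = D_maint·R ≈ 1573 × 2.46672 ≈ 3880.15 mg.

3880 mg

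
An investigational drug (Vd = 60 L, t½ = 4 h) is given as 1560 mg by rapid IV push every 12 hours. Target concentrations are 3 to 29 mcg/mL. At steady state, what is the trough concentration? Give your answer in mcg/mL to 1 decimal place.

3.7 mcg/mL

The dosing interval is 3 half-lives, so f = 2^(−3) = 0.125.
At steady state, R = 1/(1 − 0.125) = 8/7.
Single-dose peak C₀ = D/Vd = 1560/60 = 26 mcg/mL.
Steady-state peak Cmax,ss = C₀·R = 26 × 8/7 ≈ 29.714 mcg/mL.
Steady-state trough Cmin,ss = Cmax,ss·f ≈ 29.714 × 0.125 ≈ 3.714 mcg/mL.
Trough 3.7 mcg/mL vs MEC 3 mcg/mL: adequate.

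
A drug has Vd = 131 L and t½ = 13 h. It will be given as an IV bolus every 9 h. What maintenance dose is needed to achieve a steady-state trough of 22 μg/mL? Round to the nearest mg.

1775 mg

τ/t½ = 9/13 ≈ 0.69231, so f = (1/2)^(9/13) ≈ 0.618863.
Cmin,ss = (D/Vd)·f/(1−f), so D = Cmin,ss·Vd·(1−f)/f.
D = 22 × 131 × (1−f)/f ≈ 22 × 131 × 0.61587 ≈ 1774.94 mg.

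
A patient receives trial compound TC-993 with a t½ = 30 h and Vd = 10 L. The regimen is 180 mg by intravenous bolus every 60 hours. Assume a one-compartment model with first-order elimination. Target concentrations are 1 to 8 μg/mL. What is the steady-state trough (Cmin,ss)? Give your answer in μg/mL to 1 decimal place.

The dosing interval is 2 half-lives, so f = 2^(−2) = 0.25.
At steady state, R = 1/(1 − 0.25) = 4/3.
Single-dose peak C₀ = D/Vd = 180/10 = 18 μg/mL.
Steady-state peak Cmax,ss = C₀·R = 18 × 4/3 ≈ 24.000 μg/mL.
Steady-state trough Cmin,ss = Cmax,ss·f ≈ 24.000 × 0.25 ≈ 6.000 μg/mL.
Trough 6.0 μg/mL vs MEC 1 μg/mL: adequate.

6.0 μg/mL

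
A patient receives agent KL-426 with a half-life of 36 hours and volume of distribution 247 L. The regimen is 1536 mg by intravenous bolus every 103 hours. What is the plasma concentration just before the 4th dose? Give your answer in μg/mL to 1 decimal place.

f = (1/2)^(τ/t½) = (1/2)^(103/36) ≈ 0.1376.
C₀ = D/Vd = 1536/247 ≈ 6.219 μg/mL.
Before the 4th dose, 3 doses have been given. Superposition: Cmin = C₀·(f + f² + … + f^3).
≈ 6.219 × (0.1376 + 0.0189 + 0.0026) ≈ 6.219 × 0.1591 ≈ 0.989 μg/mL.

1.0 μg/mL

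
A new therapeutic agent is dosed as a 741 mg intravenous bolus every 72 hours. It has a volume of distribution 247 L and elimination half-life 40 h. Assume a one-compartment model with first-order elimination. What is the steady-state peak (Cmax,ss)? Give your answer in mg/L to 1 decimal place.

k = ln2/t½ = ln2/40 ≈ 0.017329 h⁻¹; fraction remaining f = e^(−kτ) = e^(−0.017329×72) ≈ 0.2872.
At steady state, accumulation factor R = 1/(1 − e^(−kτ)) ≈ 1.4029.
Single-dose peak C₀ = D/Vd = 741/247 ≈ 3.000 mg/L.
Cmax,ss = C₀/(1 − f) ≈ 3.000/0.7128 ≈ 4.209 mg/L.

4.2 mg/L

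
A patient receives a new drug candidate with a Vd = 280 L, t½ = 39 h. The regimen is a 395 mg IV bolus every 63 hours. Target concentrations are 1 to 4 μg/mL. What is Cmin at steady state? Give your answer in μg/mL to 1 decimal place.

Over one 63-h interval, 63/39 ≈ 1.6154 half-lives elapse, leaving f ≈ 0.3264 of each dose.
Accumulation ratio R = 1/(1 − f) ≈ 1/0.6736 ≈ 1.4846.
Single-dose peak C₀ = D/Vd = 395/280 ≈ 1.411 μg/mL.
Cmax,ss = C₀/(1 − f) ≈ 1.411/0.6736 ≈ 2.095 μg/mL.
One interval later, Cmin,ss = Cmax,ss·e^(−kτ) ≈ 2.095 × 0.3264 ≈ 0.684 μg/mL.
Trough 0.7 μg/mL vs MEC 1 μg/mL: subtherapeutic.

0.7 μg/mL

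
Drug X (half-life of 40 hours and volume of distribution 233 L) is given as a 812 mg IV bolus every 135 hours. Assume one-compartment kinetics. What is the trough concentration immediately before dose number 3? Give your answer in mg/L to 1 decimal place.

f = (1/2)^(τ/t½) = (1/2)^(135/40) ≈ 0.0964.
C₀ = D/Vd = 812/233 ≈ 3.485 mg/L.
Before the 3rd dose, 2 doses have been given. Superposition: Cmin = C₀·(f + f²).
≈ 3.485 × (0.0964 + 0.0093) ≈ 3.485 × 0.1057 ≈ 0.368 mg/L.

0.4 mg/L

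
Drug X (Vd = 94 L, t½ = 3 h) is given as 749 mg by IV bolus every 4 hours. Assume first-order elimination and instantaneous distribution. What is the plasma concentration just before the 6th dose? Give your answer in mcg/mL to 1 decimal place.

f = (1/2)^(τ/t½) = (1/2)^(4/3) ≈ 0.3969.
C₀ = D/Vd = 749/94 ≈ 7.968 mcg/mL.
Before the 6th dose, 5 doses have been given. Superposition: Cmin = C₀·(f + f² + … + f^5).
≈ 7.968 × (0.3969 + 0.1575 + 0.0625 + 0.0248 + 0.0098) ≈ 7.968 × 0.6515 ≈ 5.191 mcg/mL.

5.2 mcg/mL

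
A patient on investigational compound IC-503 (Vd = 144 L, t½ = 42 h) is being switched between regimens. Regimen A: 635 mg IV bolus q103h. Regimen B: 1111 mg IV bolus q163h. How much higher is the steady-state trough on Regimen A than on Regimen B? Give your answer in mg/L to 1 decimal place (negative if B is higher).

0.4 mg/L

Regimen A: f = (1/2)^(103/42) ≈ 0.1827; Cmin,ss = (635/144)·f/(1−f) ≈ 0.986 mg/L.
Regimen B: f = (1/2)^(163/42) ≈ 0.0679; Cmin,ss = (1111/144)·f/(1−f) ≈ 0.562 mg/L.
Difference ≈ 0.986 − 0.562 ≈ 0.424 mg/L.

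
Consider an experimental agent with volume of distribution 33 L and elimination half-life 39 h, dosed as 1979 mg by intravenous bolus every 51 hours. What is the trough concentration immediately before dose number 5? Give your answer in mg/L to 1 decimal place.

39.6 mg/L

f = (1/2)^(τ/t½) = (1/2)^(51/39) ≈ 0.4040.
C₀ = D/Vd = 1979/33 ≈ 59.970 mg/L.
Before the 5th dose, 4 doses have been given. Superposition: Cmin = C₀·(f + f² + … + f^4).
≈ 59.970 × (0.4040 + 0.1632 + 0.0659 + 0.0266) ≈ 59.970 × 0.6597 ≈ 39.562 mg/L.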